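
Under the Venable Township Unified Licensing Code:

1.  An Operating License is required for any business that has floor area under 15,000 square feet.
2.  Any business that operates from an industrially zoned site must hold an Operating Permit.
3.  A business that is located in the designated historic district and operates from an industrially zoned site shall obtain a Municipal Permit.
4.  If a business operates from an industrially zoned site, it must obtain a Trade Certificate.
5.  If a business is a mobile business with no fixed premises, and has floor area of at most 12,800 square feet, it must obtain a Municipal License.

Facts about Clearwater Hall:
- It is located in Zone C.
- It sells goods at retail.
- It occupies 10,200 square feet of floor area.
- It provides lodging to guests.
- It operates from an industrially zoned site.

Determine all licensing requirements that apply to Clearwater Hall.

1. floor area 10,200 square feet < 15,000 square feet → Operating License required.
2. operates from an industrially zoned site → Operating Permit required.
3. is located in Zone C (not: is located in the designated historic district); operates from an industrially zoned site → Municipal Permit not required.
4. operates from an industrially zoned site → Trade Certificate required.
5. operates from an industrially zoned site (not: is a mobile business with no fixed premises); floor area 10,200 square feet ≤ 12,800 square feet → Municipal License not required.

Operating License, Operating Permit, Trade Certificate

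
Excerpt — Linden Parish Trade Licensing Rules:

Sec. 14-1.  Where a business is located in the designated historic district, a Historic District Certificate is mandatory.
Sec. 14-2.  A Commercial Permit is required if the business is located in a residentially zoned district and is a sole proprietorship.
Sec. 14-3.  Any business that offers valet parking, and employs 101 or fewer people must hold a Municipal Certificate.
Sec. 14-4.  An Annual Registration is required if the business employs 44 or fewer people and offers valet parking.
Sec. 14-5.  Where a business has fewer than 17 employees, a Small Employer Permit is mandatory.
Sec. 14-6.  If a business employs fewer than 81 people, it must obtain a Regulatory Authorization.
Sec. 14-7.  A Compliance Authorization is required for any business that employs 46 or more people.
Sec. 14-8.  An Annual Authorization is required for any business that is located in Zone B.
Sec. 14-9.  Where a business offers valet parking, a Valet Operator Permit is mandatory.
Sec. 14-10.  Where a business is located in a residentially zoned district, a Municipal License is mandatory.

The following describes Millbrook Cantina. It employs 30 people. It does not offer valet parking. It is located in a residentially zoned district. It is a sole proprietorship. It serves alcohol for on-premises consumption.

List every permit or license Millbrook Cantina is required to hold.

Sec. 14-1. is located in a residentially zoned district (not: is located in the designated historic district) → Historic District Certificate not required.
Sec. 14-2. is located in a residentially zoned district; is a sole proprietorship → Commercial Permit required.
Sec. 14-3. does not offer valet parking; employees 30 ≤ 101 → Municipal Certificate not required.
Sec. 14-4. employees 30 ≤ 44; does not offer valet parking → Annual Registration not required.
Sec. 14-5. employees 30 ≥ 17 → Small Employer Permit not required.
Sec. 14-6. employees 30 < 81 → Regulatory Authorization required.
Sec. 14-7. employees 30 < 46 → Compliance Authorization not required.
Sec. 14-8. is located in a residentially zoned district (not: is located in Zone B) → Annual Authorization not required.
Sec. 14-9. does not offer valet parking → Valet Operator Permit not required.
Sec. 14-10. is located in a residentially zoned district → Municipal License required.

Commercial Permit, Municipal License, Regulatory Authorization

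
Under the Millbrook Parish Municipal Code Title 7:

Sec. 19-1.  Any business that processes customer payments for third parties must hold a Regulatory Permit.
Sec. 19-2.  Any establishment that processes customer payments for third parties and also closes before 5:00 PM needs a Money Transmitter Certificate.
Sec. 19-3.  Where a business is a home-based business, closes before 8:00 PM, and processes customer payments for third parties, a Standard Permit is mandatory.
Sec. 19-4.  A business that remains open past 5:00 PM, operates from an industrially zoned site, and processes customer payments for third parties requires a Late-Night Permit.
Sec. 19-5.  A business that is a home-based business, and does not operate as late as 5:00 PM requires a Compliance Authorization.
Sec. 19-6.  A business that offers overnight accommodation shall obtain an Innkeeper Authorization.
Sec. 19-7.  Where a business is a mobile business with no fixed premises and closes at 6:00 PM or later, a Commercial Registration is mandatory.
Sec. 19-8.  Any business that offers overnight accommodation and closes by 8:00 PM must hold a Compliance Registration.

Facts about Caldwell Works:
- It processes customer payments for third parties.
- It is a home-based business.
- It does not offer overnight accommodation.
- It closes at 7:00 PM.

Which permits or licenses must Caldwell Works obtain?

Regulatory Permit, Standard Permit

Sec. 19-1. processes customer payments for third parties → Regulatory Permit required.
Sec. 19-2. processes customer payments for third parties; closes 7:00 PM, after 5:00 PM → Money Transmitter Certificate not required.
Sec. 19-3. is a home-based business; closes 7:00 PM, at/before 8:00 PM; processes customer payments for third parties → Standard Permit required.
Sec. 19-4. closes 7:00 PM, after 5:00 PM; is a home-based business (not: operates from an industrially zoned site); processes customer payments for third parties → Late-Night Permit not required.
Sec. 19-5. is a home-based business; closes 7:00 PM, after 5:00 PM → Compliance Authorization not required.
Sec. 19-6. does not offer overnight accommodation → Innkeeper Authorization not required.
Sec. 19-7. is a home-based business (not: is a mobile business with no fixed premises); closes 7:00 PM, after 6:00 PM → Commercial Registration not required.
Sec. 19-8. does not offer overnight accommodation; closes 7:00 PM, at/before 8:00 PM → Compliance Registration not required.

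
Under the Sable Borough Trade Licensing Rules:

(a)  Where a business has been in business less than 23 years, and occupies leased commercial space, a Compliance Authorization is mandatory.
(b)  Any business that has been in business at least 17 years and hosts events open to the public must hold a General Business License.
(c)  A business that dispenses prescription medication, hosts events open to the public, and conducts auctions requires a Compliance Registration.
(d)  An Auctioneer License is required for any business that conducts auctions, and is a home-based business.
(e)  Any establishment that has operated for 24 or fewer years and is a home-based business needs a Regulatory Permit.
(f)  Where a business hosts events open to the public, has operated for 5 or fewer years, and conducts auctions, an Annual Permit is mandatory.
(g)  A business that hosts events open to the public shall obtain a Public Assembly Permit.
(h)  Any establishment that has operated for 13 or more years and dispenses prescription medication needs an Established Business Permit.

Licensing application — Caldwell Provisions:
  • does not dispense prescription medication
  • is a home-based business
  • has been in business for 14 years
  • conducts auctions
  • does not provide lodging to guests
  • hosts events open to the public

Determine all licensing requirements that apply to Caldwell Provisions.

(a) years in business 14 < 23; is a home-based business (not: occupies leased commercial space) → Compliance Authorization not required.
(b) years in business 14 < 17; hosts events open to the public → General Business License not required.
(c) does not dispense prescription medication; hosts events open to the public; conducts auctions → Compliance Registration not required.
(d) conducts auctions; is a home-based business → Auctioneer License required.
(e) years in business 14 ≤ 24; is a home-based business → Regulatory Permit required.
(f) hosts events open to the public; years in business 14 > 5; conducts auctions → Annual Permit not required.
(g) hosts events open to the public → Public Assembly Permit required.
(h) years in business 14 ≥ 13; does not dispense prescription medication → Established Business Permit not required.

Auctioneer License, Public Assembly Permit, Regulatory Permit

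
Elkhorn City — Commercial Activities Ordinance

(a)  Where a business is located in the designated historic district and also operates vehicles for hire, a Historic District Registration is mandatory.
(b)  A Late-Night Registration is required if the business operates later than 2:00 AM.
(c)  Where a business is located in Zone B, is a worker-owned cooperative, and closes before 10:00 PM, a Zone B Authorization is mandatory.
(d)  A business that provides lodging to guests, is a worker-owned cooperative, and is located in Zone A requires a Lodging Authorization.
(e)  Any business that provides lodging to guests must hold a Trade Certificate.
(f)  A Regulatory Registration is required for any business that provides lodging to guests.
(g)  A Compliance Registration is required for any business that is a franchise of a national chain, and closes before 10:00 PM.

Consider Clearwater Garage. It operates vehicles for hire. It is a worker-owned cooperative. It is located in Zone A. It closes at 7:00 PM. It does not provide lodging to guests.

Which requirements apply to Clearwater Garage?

(a) is located in Zone A (not: is located in the designated historic district); operates vehicles for hire → Historic District Registration not required.
(b) closes 7:00 PM, at/before 2:00 AM → Late-Night Registration not required.
(c) is located in Zone A (not: is located in Zone B); is a worker-owned cooperative; closes 7:00 PM, at/before 10:00 PM → Zone B Authorization not required.
(d) does not provide lodging to guests; is a worker-owned cooperative; is located in Zone A → Lodging Authorization not required.
(e) does not provide lodging to guests → Trade Certificate not required.
(f) does not provide lodging to guests → Regulatory Registration not required.
(g) is a worker-owned cooperative (not: is a franchise of a national chain); closes 7:00 PM, at/before 10:00 PM → Compliance Registration not required.

None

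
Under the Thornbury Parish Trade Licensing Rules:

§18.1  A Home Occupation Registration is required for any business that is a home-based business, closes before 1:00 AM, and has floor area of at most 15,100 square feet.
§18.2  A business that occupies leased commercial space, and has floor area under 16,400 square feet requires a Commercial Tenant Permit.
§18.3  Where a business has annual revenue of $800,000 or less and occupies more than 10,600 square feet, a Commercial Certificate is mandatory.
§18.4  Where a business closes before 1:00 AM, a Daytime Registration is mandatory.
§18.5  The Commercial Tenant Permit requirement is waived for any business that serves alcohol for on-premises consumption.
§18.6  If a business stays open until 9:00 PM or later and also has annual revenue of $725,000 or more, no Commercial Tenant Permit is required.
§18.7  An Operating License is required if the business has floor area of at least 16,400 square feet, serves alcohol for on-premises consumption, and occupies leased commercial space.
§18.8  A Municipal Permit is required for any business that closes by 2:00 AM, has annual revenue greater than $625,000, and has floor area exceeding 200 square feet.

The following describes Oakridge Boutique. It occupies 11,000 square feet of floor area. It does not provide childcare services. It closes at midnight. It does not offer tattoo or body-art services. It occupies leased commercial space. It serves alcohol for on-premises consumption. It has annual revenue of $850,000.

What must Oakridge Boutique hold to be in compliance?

Daytime Registration, Municipal Permit

§18.1 occupies leased commercial space (not: is a home-based business); closes midnight, at/before 1:00 AM; floor area 11,000 square feet ≤ 15,100 square feet → Home Occupation Registration not required.
§18.2 occupies leased commercial space; floor area 11,000 square feet < 16,400 square feet → Commercial Tenant Permit required.
§18.3 revenue $850,000 > $800,000; floor area 11,000 square feet > 10,600 square feet → Commercial Certificate not required.
§18.4 closes midnight, at/before 1:00 AM → Daytime Registration required.
§18.5 serves alcohol for on-premises consumption → exempt from Commercial Tenant Permit.
§18.6 closes midnight, after 9:00 PM; revenue $850,000 ≥ $725,000 → exempt from Commercial Tenant Permit.
§18.7 floor area 11,000 square feet < 16,400 square feet; serves alcohol for on-premises consumption; occupies leased commercial space → Operating License not required.
§18.8 closes midnight, at/before 2:00 AM; revenue $850,000 > $625,000; floor area 11,000 square feet > 200 square feet → Municipal Permit required.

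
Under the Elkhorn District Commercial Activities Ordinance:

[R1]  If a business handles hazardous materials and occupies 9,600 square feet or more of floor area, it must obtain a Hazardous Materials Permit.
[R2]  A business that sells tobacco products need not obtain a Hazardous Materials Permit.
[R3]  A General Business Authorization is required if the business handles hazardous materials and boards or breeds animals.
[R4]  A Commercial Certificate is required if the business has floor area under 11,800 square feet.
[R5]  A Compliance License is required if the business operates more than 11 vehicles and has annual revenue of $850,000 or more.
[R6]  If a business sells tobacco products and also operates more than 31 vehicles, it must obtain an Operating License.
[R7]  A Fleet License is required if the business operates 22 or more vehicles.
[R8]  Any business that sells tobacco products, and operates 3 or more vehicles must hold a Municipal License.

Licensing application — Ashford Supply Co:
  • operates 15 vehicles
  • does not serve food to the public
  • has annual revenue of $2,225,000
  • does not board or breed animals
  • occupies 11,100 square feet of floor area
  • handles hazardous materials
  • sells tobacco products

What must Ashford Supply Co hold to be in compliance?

Commercial Certificate, Compliance License, Municipal License

[R1] handles hazardous materials; floor area 11,100 square feet ≥ 9,600 square feet → Hazardous Materials Permit required.
[R2] sells tobacco products → exempt from Hazardous Materials Permit.
[R3] handles hazardous materials; does not board or breed animals → General Business Authorization not required.
[R4] floor area 11,100 square feet < 11,800 square feet → Commercial Certificate required.
[R5] vehicles 15 > 11; revenue $2,225,000 ≥ $850,000 → Compliance License required.
[R6] sells tobacco products; vehicles 15 ≤ 31 → Operating License not required.
[R7] vehicles 15 < 22 → Fleet License not required.
[R8] sells tobacco products; vehicles 15 ≥ 3 → Municipal License required.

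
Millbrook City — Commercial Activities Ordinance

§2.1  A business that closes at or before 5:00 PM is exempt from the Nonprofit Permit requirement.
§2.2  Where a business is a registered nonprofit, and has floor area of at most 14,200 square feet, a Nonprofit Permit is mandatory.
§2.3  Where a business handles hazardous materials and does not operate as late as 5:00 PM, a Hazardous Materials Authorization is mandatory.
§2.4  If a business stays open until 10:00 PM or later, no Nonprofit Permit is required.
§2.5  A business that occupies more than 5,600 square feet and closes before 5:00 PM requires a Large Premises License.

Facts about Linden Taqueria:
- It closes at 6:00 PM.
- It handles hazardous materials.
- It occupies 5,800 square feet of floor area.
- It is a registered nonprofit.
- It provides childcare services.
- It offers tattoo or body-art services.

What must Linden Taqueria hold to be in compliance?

§2.1 closes 6:00 PM, after 5:00 PM → Nonprofit Permit exemption does not apply.
§2.2 is a registered nonprofit; floor area 5,800 square feet ≤ 14,200 square feet → Nonprofit Permit required.
§2.3 handles hazardous materials; closes 6:00 PM, after 5:00 PM → Hazardous Materials Authorization not required.
§2.4 closes 6:00 PM, at/before 10:00 PM → Nonprofit Permit exemption does not apply.
§2.5 floor area 5,800 square feet > 5,600 square feet; closes 6:00 PM, after 5:00 PM → Large Premises License not required.

Nonprofit Permit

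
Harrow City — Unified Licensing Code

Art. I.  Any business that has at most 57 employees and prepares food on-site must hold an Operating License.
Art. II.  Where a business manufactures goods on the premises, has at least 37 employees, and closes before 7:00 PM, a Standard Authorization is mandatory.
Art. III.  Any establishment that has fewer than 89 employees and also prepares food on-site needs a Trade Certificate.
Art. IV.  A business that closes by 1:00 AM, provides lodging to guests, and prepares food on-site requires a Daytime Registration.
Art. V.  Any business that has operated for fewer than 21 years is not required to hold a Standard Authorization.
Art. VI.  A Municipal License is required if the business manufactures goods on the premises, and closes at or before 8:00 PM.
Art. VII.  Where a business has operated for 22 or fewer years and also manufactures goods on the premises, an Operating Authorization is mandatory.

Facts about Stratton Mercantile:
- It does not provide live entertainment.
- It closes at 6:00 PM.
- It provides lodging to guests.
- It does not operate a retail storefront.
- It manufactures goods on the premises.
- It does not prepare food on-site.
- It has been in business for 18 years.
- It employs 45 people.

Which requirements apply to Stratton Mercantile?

Art. I. employees 45 ≤ 57; does not prepare food on-site → Operating License not required.
Art. II. manufactures goods on the premises; employees 45 ≥ 37; closes 6:00 PM, at/before 7:00 PM → Standard Authorization required.
Art. III. employees 45 < 89; does not prepare food on-site → Trade Certificate not required.
Art. IV. closes 6:00 PM, at/before 1:00 AM; provides lodging to guests; does not prepare food on-site → Daytime Registration not required.
Art. V. years in business 18 < 21 → exempt from Standard Authorization.
Art. VI. manufactures goods on the premises; closes 6:00 PM, at/before 8:00 PM → Municipal License required.
Art. VII. years in business 18 ≤ 22; manufactures goods on the premises → Operating Authorization required.

Municipal License, Operating Authorization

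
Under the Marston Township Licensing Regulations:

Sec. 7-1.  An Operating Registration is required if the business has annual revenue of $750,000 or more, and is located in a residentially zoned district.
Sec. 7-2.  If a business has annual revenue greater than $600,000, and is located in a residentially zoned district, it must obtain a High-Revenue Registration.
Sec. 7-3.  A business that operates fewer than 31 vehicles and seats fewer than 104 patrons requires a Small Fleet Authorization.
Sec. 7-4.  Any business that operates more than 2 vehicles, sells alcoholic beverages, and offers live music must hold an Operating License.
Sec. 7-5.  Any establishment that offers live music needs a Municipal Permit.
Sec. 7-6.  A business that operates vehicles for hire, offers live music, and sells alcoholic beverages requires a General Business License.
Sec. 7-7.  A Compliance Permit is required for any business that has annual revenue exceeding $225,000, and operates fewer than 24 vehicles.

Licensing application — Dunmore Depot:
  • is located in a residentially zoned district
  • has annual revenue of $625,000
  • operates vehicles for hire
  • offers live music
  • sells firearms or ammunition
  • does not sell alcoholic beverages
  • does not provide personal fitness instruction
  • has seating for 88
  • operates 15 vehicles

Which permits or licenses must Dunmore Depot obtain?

Sec. 7-1. revenue $625,000 < $750,000; is located in a residentially zoned district → Operating Registration not required.
Sec. 7-2. revenue $625,000 > $600,000; is located in a residentially zoned district → High-Revenue Registration required.
Sec. 7-3. vehicles 15 < 31; seating 88 < 104 → Small Fleet Authorization required.
Sec. 7-4. vehicles 15 > 2; does not sell alcoholic beverages; offers live music → Operating License not required.
Sec. 7-5. offers live music → Municipal Permit required.
Sec. 7-6. operates vehicles for hire; offers live music; does not sell alcoholic beverages → General Business License not required.
Sec. 7-7. revenue $625,000 > $225,000; vehicles 15 < 24 → Compliance Permit required.

Compliance Permit, High-Revenue Registration, Municipal Permit, Small Fleet Authorization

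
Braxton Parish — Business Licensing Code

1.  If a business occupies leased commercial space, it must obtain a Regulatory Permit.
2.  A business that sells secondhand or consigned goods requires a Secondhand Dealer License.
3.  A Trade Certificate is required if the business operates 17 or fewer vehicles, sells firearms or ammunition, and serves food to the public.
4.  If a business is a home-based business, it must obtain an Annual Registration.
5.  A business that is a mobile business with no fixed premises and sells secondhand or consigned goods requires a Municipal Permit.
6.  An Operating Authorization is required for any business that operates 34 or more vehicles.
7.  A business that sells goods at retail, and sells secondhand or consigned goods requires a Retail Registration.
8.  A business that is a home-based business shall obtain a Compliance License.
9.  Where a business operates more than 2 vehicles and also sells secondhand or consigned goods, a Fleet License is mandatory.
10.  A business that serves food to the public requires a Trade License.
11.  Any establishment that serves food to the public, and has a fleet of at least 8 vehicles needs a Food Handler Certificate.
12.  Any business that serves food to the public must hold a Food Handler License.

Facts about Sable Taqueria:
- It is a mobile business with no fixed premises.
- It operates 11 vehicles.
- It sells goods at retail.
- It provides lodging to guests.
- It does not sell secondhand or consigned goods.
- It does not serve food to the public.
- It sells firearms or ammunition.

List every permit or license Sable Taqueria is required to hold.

1. is a mobile business with no fixed premises (not: occupies leased commercial space) → Regulatory Permit not required.
2. does not sell secondhand or consigned goods → Secondhand Dealer License not required.
3. vehicles 11 ≤ 17; sells firearms or ammunition; does not serve food to the public → Trade Certificate not required.
4. is a mobile business with no fixed premises (not: is a home-based business) → Annual Registration not required.
5. is a mobile business with no fixed premises; does not sell secondhand or consigned goods → Municipal Permit not required.
6. vehicles 11 < 34 → Operating Authorization not required.
7. sells goods at retail; does not sell secondhand or consigned goods → Retail Registration not required.
8. is a mobile business with no fixed premises (not: is a home-based business) → Compliance License not required.
9. vehicles 11 > 2; does not sell secondhand or consigned goods → Fleet License not required.
10. does not serve food to the public → Trade License not required.
11. does not serve food to the public; vehicles 11 ≥ 8 → Food Handler Certificate not required.
12. does not serve food to the public → Food Handler License not required.

None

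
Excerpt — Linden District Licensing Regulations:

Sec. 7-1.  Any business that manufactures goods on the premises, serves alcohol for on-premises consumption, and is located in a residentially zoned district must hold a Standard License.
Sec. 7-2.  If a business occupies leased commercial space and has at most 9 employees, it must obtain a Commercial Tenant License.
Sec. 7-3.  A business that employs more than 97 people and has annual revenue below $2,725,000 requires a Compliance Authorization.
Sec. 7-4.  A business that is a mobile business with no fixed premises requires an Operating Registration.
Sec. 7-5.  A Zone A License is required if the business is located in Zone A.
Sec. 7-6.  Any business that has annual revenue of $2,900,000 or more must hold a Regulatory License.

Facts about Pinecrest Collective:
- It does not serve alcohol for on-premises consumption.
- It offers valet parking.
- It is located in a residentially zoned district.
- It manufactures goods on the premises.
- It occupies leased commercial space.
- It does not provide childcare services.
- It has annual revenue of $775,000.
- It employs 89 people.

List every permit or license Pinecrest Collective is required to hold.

None

Sec. 7-1. manufactures goods on the premises; does not serve alcohol for on-premises consumption; is located in a residentially zoned district → Standard License not required.
Sec. 7-2. occupies leased commercial space; employees 89 > 9 → Commercial Tenant License not required.
Sec. 7-3. employees 89 ≤ 97; revenue $775,000 < $2,725,000 → Compliance Authorization not required.
Sec. 7-4. occupies leased commercial space (not: is a mobile business with no fixed premises) → Operating Registration not required.
Sec. 7-5. is located in a residentially zoned district (not: is located in Zone A) → Zone A License not required.
Sec. 7-6. revenue $775,000 < $2,900,000 → Regulatory License not required.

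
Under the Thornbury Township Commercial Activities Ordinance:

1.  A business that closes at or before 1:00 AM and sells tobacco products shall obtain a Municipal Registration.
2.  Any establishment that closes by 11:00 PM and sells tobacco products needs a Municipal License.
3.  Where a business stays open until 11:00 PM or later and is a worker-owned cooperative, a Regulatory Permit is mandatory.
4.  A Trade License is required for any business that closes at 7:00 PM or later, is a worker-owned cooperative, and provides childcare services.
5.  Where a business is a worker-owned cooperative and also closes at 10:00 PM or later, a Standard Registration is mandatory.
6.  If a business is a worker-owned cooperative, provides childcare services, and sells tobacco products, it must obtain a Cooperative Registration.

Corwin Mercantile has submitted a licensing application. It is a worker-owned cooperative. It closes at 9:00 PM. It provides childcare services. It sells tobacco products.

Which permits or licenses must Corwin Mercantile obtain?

1. closes 9:00 PM, at/before 1:00 AM; sells tobacco products → Municipal Registration required.
2. closes 9:00 PM, at/before 11:00 PM; sells tobacco products → Municipal License required.
3. closes 9:00 PM, at/before 11:00 PM; is a worker-owned cooperative → Regulatory Permit not required.
4. closes 9:00 PM, after 7:00 PM; is a worker-owned cooperative; provides childcare services → Trade License required.
5. is a worker-owned cooperative; closes 9:00 PM, at/before 10:00 PM → Standard Registration not required.
6. is a worker-owned cooperative; provides childcare services; sells tobacco products → Cooperative Registration required.

Cooperative Registration, Municipal License, Municipal Registration, Trade License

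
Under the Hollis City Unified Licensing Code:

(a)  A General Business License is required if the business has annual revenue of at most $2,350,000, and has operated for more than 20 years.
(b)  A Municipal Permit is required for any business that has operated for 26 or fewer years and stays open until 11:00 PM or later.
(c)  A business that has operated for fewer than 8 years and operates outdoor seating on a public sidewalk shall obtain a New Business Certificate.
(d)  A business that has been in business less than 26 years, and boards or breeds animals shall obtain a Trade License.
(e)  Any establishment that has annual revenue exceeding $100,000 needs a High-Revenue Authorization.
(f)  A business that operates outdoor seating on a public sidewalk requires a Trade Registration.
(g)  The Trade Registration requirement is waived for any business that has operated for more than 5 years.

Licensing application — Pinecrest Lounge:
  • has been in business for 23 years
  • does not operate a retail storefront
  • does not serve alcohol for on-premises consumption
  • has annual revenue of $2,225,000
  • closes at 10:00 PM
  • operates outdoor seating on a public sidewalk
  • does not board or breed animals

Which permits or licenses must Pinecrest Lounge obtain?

General Business License, High-Revenue Authorization

(a) revenue $2,225,000 ≤ $2,350,000; years in business 23 > 20 → General Business License required.
(b) years in business 23 ≤ 26; closes 10:00 PM, at/before 11:00 PM → Municipal Permit not required.
(c) years in business 23 ≥ 8; operates outdoor seating on a public sidewalk → New Business Certificate not required.
(d) years in business 23 < 26; does not board or breed animals → Trade License not required.
(e) revenue $2,225,000 > $100,000 → High-Revenue Authorization required.
(f) operates outdoor seating on a public sidewalk → Trade Registration required.
(g) years in business 23 > 5 → exempt from Trade Registration.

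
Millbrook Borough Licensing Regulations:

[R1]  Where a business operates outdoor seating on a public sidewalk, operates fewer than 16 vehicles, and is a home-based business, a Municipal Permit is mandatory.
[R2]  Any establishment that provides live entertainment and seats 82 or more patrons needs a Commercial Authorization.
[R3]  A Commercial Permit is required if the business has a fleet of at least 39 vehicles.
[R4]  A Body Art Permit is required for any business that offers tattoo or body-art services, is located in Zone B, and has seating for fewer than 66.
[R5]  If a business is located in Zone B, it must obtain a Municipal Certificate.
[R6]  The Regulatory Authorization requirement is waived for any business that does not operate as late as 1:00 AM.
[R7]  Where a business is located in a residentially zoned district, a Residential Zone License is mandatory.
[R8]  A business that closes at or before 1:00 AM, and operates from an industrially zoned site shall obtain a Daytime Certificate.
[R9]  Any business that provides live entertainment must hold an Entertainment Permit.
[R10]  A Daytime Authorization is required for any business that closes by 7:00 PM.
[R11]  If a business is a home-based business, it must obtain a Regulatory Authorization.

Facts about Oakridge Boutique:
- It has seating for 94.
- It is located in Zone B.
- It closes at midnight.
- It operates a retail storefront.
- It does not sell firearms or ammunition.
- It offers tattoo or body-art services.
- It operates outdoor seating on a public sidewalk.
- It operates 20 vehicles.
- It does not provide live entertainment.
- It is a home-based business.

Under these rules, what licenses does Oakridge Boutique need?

[R1] operates outdoor seating on a public sidewalk; vehicles 20 ≥ 16; is a home-based business → Municipal Permit not required.
[R2] does not provide live entertainment; seating 94 ≥ 82 → Commercial Authorization not required.
[R3] vehicles 20 < 39 → Commercial Permit not required.
[R4] offers tattoo or body-art services; is located in Zone B; seating 94 ≥ 66 → Body Art Permit not required.
[R5] is located in Zone B → Municipal Certificate required.
[R6] closes midnight, at/before 1:00 AM → exempt from Regulatory Authorization.
[R7] is located in Zone B (not: is located in a residentially zoned district) → Residential Zone License not required.
[R8] closes midnight, at/before 1:00 AM; is a home-based business (not: operates from an industrially zoned site) → Daytime Certificate not required.
[R9] does not provide live entertainment → Entertainment Permit not required.
[R10] closes midnight, after 7:00 PM → Daytime Authorization not required.
[R11] is a home-based business → Regulatory Authorization required.

Municipal Certificate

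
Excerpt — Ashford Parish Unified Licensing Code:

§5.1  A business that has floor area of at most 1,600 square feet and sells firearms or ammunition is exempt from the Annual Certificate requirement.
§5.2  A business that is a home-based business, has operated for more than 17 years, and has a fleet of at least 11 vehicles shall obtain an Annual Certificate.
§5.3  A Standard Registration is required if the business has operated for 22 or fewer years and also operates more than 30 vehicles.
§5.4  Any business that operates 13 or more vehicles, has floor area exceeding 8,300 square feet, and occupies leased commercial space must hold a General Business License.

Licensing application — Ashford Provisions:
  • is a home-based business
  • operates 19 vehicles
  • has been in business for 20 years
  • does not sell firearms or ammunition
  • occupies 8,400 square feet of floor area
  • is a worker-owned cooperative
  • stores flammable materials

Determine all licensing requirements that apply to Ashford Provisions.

Annual Certificate

§5.1 floor area 8,400 square feet > 1,600 square feet; does not sell firearms or ammunition → Annual Certificate exemption does not apply.
§5.2 is a home-based business; years in business 20 > 17; vehicles 19 ≥ 11 → Annual Certificate required.
§5.3 years in business 20 ≤ 22; vehicles 19 ≤ 30 → Standard Registration not required.
§5.4 vehicles 19 ≥ 13; floor area 8,400 square feet > 8,300 square feet; is a home-based business (not: occupies leased commercial space) → General Business License not required.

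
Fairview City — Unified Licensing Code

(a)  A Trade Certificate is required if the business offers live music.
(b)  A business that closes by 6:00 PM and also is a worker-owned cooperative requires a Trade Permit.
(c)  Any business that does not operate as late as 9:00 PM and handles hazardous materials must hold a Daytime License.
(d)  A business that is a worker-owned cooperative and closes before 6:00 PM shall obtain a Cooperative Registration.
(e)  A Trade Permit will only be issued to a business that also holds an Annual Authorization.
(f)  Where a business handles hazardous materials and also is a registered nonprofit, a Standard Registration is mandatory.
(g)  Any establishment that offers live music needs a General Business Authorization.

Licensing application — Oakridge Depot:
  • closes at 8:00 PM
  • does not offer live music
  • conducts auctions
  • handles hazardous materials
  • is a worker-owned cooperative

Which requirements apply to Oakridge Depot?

Daytime License

(a) does not offer live music → Trade Certificate not required.
(b) closes 8:00 PM, after 6:00 PM; is a worker-owned cooperative → Trade Permit not required.
(c) closes 8:00 PM, at/before 9:00 PM; handles hazardous materials → Daytime License required.
(d) is a worker-owned cooperative; closes 8:00 PM, after 6:00 PM → Cooperative Registration not required.
(e) Trade Permit is not required → no effect.
(f) handles hazardous materials; is a worker-owned cooperative (not: is a registered nonprofit) → Standard Registration not required.
(g) does not offer live music → General Business Authorization not required.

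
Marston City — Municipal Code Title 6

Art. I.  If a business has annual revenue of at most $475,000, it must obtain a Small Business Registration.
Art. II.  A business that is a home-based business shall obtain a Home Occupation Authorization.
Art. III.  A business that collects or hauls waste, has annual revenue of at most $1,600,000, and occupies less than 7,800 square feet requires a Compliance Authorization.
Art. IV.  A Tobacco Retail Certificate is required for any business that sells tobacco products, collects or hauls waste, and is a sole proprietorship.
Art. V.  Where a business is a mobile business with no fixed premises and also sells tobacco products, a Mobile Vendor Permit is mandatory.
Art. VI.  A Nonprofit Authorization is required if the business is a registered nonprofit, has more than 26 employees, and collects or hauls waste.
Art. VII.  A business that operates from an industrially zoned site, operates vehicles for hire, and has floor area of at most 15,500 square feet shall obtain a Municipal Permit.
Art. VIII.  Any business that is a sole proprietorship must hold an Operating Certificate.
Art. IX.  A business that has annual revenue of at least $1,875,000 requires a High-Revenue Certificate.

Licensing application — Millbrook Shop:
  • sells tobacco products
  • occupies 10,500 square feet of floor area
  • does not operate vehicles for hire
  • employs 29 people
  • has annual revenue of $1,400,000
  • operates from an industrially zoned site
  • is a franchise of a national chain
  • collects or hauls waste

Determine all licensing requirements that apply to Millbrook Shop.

None

Art. I. revenue $1,400,000 > $475,000 → Small Business Registration not required.
Art. II. operates from an industrially zoned site (not: is a home-based business) → Home Occupation Authorization not required.
Art. III. collects or hauls waste; revenue $1,400,000 ≤ $1,600,000; floor area 10,500 square feet ≥ 7,800 square feet → Compliance Authorization not required.
Art. IV. sells tobacco products; collects or hauls waste; is a franchise of a national chain (not: is a sole proprietorship) → Tobacco Retail Certificate not required.
Art. V. operates from an industrially zoned site (not: is a mobile business with no fixed premises); sells tobacco products → Mobile Vendor Permit not required.
Art. VI. is a franchise of a national chain (not: is a registered nonprofit); employees 29 > 26; collects or hauls waste → Nonprofit Authorization not required.
Art. VII. operates from an industrially zoned site; does not operate vehicles for hire; floor area 10,500 square feet ≤ 15,500 square feet → Municipal Permit not required.
Art. VIII. is a franchise of a national chain (not: is a sole proprietorship) → Operating Certificate not required.
Art. IX. revenue $1,400,000 < $1,875,000 → High-Revenue Certificate not required.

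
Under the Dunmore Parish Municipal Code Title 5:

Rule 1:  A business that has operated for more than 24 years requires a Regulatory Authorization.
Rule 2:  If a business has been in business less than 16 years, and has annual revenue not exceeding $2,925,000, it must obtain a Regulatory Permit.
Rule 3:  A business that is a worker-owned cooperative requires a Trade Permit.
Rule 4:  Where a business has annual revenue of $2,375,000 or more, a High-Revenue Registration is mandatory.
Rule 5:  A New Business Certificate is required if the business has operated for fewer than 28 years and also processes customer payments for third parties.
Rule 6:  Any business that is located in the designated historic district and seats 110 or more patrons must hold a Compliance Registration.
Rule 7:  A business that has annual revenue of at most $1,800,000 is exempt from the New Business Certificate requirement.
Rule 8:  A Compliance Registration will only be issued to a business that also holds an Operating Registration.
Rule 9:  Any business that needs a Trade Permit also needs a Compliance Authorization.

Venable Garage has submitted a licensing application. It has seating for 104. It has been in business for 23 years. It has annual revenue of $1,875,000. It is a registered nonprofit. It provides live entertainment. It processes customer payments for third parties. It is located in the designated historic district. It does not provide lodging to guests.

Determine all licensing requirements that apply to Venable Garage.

Rule 1: years in business 23 ≤ 24 → Regulatory Authorization not required.
Rule 2: years in business 23 ≥ 16; revenue $1,875,000 ≤ $2,925,000 → Regulatory Permit not required.
Rule 3: is a registered nonprofit (not: is a worker-owned cooperative) → Trade Permit not required.
Rule 4: revenue $1,875,000 < $2,375,000 → High-Revenue Registration not required.
Rule 5: years in business 23 < 28; processes customer payments for third parties → New Business Certificate required.
Rule 6: is located in the designated historic district; seating 104 < 110 → Compliance Registration not required.
Rule 7: revenue $1,875,000 > $1,800,000 → New Business Certificate exemption does not apply.
Rule 8: Compliance Registration is not required → no effect.
Rule 9: Trade Permit is not required → no effect.

New Business Certificate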